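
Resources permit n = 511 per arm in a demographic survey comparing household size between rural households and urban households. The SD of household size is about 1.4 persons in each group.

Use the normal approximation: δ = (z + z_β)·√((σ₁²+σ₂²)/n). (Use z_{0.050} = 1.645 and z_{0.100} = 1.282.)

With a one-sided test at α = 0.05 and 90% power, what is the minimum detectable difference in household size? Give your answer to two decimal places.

δ = (z_α + z_β) · √((σ₁²+σ₂²)/n)
  = (1.645 + 1.282) · √(3.92/511)
  = 2.927 · √0.00767
  = 2.927 · 0.0876
  = 0.2564

Minimum detectable difference ≈ 0.26 persons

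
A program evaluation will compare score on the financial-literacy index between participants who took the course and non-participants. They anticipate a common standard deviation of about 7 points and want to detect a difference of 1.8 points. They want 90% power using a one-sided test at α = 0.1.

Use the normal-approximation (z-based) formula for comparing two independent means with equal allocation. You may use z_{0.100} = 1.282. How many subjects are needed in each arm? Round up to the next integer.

n = (z_α + z_β)² · (σ₁² + σ₂²) / δ²
  = (1.282 + 1.282)² · (2·7² = 98) / 1.8²
  = 6.5741 · 98 / 3.24
  = 198.85
Round up → n = 199 per group.

n = 199 per group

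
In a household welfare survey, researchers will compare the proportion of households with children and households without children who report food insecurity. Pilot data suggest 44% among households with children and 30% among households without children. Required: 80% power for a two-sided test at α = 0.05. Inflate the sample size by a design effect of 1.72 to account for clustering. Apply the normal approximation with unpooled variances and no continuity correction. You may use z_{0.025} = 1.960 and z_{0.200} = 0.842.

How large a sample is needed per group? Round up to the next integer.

n = (z_{α/2} + z_β)² · [p₁(1−p₁) + p₂(1−p₂)] / (p₁ − p₂)²
  = (1.960 + 0.842)² · (0.44·0.56 + 0.30·0.70) / (0.14)²
  = (2.802)² · (0.2464 + 0.2100) / 0.0196
  = 7.8512 · 0.4564 / 0.0196
  = 182.82
Design effect: 1.72 × 182.82 = 314.45.
Round up → n = 315 per group.

n = 315 per group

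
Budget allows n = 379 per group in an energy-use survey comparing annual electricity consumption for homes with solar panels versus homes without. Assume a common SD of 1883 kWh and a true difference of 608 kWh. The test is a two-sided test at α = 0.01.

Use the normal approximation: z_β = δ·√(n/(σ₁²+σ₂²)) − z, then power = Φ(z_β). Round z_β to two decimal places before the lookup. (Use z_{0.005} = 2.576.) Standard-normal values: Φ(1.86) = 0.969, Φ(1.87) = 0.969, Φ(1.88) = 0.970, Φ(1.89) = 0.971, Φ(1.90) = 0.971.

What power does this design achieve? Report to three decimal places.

z_β = δ·√(n/(σ₁²+σ₂²)) − z_{α/2}
    = 608 · √(379/7091378) − 2.576
    = 608 · 0.00731 − 2.576
    = 4.4449 − 2.576 = 1.8689 → 1.87
Power = Φ(1.87) = 0.969.

Power ≈ 0.969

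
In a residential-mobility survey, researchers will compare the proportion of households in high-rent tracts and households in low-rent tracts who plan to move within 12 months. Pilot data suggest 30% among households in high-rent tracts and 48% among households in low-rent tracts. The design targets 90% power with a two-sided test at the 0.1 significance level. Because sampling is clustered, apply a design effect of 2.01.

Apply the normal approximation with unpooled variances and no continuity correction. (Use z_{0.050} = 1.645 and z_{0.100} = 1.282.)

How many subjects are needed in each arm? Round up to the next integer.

n = 245 per group

n = (z_{α/2} + z_β)² · [p₁(1−p₁) + p₂(1−p₂)] / (p₁ − p₂)²
  = (1.645 + 1.282)² · (0.30·0.70 + 0.48·0.52) / (-0.18)²
  = (2.927)² · (0.2100 + 0.2496) / 0.0324
  = 8.5673 · 0.4596 / 0.0324
  = 121.53
Design effect: 2.01 × 121.53 = 244.27.
Round up → n = 245 per group.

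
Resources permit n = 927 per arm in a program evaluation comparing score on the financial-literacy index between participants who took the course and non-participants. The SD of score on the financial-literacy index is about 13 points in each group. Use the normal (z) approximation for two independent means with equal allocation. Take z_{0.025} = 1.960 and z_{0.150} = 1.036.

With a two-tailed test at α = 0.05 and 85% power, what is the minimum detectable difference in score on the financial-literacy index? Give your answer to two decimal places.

δ = (z_{α/2} + z_β) · √((σ₁²+σ₂²)/n)
  = (1.960 + 1.036) · √(338/927)
  = 2.996 · √0.36462
  = 2.996 · 0.6038
  = 1.8091

Minimum detectable difference ≈ 1.81 points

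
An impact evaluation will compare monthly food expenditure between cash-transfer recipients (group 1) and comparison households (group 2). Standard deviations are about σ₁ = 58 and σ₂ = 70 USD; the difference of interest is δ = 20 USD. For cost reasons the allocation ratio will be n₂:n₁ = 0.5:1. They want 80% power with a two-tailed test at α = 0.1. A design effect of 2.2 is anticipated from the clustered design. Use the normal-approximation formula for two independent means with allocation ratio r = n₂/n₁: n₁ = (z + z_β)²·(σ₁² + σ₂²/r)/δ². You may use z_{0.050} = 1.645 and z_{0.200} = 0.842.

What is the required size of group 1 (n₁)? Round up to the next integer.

n₁ = 448

n₁ = (z_{α/2} + z_β)² · (σ₁² + σ₂²/r) / δ²
   = (1.645 + 0.842)² · (58² + 70²/0.5) / 20²
   = 6.1852 · (3364 + 9800) / 400
   = 6.1852 · 13164 / 400
   = 203.55
Design effect: 2.2 × 203.55 = 447.82.
Round up → n₁ = 448; n₂ = r·n₁ = 0.5 × 448 = 224.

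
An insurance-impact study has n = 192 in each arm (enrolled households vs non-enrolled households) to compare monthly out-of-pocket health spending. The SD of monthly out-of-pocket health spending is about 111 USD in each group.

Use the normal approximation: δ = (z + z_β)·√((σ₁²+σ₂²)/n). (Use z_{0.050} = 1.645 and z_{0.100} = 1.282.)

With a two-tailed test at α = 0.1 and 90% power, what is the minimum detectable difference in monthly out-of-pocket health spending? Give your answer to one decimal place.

Minimum detectable difference ≈ 33.2 USD

δ = (z_{α/2} + z_β) · √((σ₁²+σ₂²)/n)
  = (1.645 + 1.282) · √(24642/192)
  = 2.927 · √128.3438
  = 2.927 · 11.3289
  = 33.1597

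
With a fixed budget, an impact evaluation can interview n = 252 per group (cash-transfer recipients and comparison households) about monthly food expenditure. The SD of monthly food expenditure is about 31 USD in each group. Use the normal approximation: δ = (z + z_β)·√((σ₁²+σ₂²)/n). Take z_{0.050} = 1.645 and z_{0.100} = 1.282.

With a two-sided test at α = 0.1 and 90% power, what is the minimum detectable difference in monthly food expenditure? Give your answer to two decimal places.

Minimum detectable difference ≈ 8.08 USD

δ = (z_{α/2} + z_β) · √((σ₁²+σ₂²)/n)
  = (1.645 + 1.282) · √(1922/252)
  = 2.927 · √7.627
  = 2.927 · 2.7617
  = 8.0835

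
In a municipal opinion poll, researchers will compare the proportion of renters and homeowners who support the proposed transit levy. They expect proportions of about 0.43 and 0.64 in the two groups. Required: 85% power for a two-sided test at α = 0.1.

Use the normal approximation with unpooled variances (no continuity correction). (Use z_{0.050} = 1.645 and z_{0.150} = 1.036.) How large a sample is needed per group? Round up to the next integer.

n = 78 per group

n = (z_{α/2} + z_β)² · [p₁(1−p₁) + p₂(1−p₂)] / (p₁ − p₂)²
  = (1.645 + 1.036)² · (0.43·0.57 + 0.64·0.36) / (-0.21)²
  = (2.681)² · (0.2451 + 0.2304) / 0.0441
  = 7.1878 · 0.4755 / 0.0441
  = 77.50
Round up → n = 78 per group.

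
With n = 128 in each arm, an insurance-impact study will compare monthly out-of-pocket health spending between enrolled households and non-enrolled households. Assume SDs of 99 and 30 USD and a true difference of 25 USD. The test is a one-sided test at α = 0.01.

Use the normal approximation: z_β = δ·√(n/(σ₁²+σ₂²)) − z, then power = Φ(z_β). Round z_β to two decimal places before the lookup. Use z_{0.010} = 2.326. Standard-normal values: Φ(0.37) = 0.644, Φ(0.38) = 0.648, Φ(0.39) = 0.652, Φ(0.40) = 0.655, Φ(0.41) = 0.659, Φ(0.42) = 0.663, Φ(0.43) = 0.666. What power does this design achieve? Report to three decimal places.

z_β = δ·√(n/(σ₁²+σ₂²)) − z_α
    = 25 · √(128/10701) − 2.326
    = 25 · 0.10937 − 2.326
    = 2.7342 − 2.326 = 0.4082 → 0.41
Power = Φ(0.41) = 0.659.

Power ≈ 0.659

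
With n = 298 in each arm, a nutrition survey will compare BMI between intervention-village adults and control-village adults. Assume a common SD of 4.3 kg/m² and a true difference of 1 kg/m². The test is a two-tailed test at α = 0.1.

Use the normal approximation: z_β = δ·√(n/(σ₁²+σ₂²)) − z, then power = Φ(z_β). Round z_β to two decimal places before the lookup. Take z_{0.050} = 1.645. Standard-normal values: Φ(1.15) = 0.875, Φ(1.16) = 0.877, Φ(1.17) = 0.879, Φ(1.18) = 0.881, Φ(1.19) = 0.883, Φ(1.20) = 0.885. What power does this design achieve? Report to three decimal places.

z_β = δ·√(n/(σ₁²+σ₂²)) − z_{α/2}
    = 1 · √(298/36.98) − 1.645
    = 1 · 2.83873 − 1.645
    = 2.8387 − 1.645 = 1.1937 → 1.19
Power = Φ(1.19) = 0.883.

Power ≈ 0.883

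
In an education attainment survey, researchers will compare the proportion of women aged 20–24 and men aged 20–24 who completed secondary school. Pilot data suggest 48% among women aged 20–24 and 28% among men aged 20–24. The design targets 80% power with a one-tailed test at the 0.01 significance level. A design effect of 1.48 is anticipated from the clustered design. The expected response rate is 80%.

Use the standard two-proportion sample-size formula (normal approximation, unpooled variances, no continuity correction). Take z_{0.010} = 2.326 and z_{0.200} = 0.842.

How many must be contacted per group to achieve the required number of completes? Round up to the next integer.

n = 210 per group

n = (z_α + z_β)² · [p₁(1−p₁) + p₂(1−p₂)] / (p₁ − p₂)²
  = (2.326 + 0.842)² · (0.48·0.52 + 0.28·0.72) / (0.20)²
  = (3.168)² · (0.2496 + 0.2016) / 0.0400
  = 10.0362 · 0.4512 / 0.0400
  = 113.21
Design effect: 1.48 × 113.21 = 167.55.
Adjust for 80% response: 167.55 / 0.80 = 209.44.
Round up → n = 210 per group.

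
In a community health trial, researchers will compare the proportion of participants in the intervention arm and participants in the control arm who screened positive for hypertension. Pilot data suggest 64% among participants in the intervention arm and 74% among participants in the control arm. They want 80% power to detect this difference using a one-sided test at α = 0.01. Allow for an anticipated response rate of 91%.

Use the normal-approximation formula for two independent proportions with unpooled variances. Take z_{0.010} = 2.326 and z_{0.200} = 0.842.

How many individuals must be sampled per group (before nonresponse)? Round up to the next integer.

n = 467 per group

n = (z_α + z_β)² · [p₁(1−p₁) + p₂(1−p₂)] / (p₁ − p₂)²
  = (2.326 + 0.842)² · (0.64·0.36 + 0.74·0.26) / (-0.10)²
  = (3.168)² · (0.2304 + 0.1924) / 0.0100
  = 10.0362 · 0.4228 / 0.0100
  = 424.33
Adjust for 91% response: 424.33 / 0.91 = 466.30.
Round up → n = 467 per group.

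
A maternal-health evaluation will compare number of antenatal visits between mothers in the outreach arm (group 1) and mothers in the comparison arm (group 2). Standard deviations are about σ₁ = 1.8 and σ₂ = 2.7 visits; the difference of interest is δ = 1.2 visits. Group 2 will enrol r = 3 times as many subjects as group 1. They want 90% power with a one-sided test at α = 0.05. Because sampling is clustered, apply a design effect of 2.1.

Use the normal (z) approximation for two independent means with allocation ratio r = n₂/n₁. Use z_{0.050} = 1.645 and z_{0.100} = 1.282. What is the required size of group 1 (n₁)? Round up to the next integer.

n₁ = (z_α + z_β)² · (σ₁² + σ₂²/r) / δ²
   = (1.645 + 1.282)² · (1.8² + 2.7²/3) / 1.2²
   = 8.5673 · (3.24 + 2.43) / 1.44
   = 8.5673 · 5.67 / 1.44
   = 33.73
Design effect: 2.1 × 33.73 = 70.84.
Round up → n₁ = 71; n₂ = r·n₁ = 3 × 71 = 213.

n₁ = 71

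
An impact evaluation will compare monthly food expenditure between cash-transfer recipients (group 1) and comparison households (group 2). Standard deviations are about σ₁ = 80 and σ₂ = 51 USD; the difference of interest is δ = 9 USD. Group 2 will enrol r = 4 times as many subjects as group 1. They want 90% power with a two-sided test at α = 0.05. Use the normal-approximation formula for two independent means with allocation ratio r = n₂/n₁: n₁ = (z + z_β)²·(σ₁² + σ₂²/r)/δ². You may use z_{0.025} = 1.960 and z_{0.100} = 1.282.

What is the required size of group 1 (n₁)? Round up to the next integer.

n₁ = 915

n₁ = (z_{α/2} + z_β)² · (σ₁² + σ₂²/r) / δ²
   = (1.960 + 1.282)² · (80² + 51²/4) / 9²
   = 10.5106 · (6400 + 650.25) / 81
   = 10.5106 · 7050.2 / 81
   = 914.84
Round up → n₁ = 915; n₂ = r·n₁ = 4 × 915 = 3660.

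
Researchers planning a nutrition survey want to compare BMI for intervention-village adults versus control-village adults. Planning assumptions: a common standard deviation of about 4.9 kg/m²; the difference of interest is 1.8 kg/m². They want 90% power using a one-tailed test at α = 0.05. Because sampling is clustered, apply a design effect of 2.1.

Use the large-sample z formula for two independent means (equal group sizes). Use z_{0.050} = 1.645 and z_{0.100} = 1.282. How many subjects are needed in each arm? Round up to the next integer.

n = 267 per group

n = (z_α + z_β)² · (σ₁² + σ₂²) / δ²
  = (1.645 + 1.282)² · (2·4.9² = 48.02) / 1.8²
  = 8.5673 · 48.02 / 3.24
  = 126.98
Design effect: 2.1 × 126.98 = 266.65.
Round up → n = 267 per group.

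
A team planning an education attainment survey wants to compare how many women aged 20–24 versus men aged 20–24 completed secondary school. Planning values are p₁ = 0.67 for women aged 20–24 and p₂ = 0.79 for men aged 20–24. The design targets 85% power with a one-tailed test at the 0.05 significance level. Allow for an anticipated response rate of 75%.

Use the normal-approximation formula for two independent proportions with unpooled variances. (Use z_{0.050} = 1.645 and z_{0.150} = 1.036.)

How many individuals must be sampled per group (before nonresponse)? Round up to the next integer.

n = 258 per group

n = (z_α + z_β)² · [p₁(1−p₁) + p₂(1−p₂)] / (p₁ − p₂)²
  = (1.645 + 1.036)² · (0.67·0.33 + 0.79·0.21) / (-0.12)²
  = (2.681)² · (0.2211 + 0.1659) / 0.0144
  = 7.1878 · 0.3870 / 0.0144
  = 193.17
Adjust for 75% response: 193.17 / 0.75 = 257.56.
Round up → n = 258 per group.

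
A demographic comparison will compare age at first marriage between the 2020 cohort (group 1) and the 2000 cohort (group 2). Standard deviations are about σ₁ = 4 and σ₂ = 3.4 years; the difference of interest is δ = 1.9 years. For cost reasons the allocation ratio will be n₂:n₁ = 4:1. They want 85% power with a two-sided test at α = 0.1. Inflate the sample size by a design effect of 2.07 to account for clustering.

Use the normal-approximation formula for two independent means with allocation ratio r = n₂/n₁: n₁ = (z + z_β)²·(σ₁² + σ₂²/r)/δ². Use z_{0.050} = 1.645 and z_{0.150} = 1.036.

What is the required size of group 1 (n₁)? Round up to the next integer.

n₁ = 78

n₁ = (z_{α/2} + z_β)² · (σ₁² + σ₂²/r) / δ²
   = (1.645 + 1.036)² · (4² + 3.4²/4) / 1.9²
   = 7.1878 · (16 + 2.89) / 3.61
   = 7.1878 · 18.89 / 3.61
   = 37.61
Design effect: 2.07 × 37.61 = 77.86.
Round up → n₁ = 78; n₂ = r·n₁ = 4 × 78 = 312.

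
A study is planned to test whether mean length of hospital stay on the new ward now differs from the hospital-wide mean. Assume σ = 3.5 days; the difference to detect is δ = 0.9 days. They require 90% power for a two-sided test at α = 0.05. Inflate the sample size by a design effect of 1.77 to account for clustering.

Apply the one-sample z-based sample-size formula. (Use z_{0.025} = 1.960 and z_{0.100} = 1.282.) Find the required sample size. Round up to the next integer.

n = (z_{α/2} + z_β)² · σ² / δ²
  = (1.960 + 1.282)² · 3.5² / 0.9²
  = 10.5106 · 12.25 / 0.81
  = 158.96
Design effect: 1.77 × 158.96 = 281.35.
Round up → n = 282.

n = 282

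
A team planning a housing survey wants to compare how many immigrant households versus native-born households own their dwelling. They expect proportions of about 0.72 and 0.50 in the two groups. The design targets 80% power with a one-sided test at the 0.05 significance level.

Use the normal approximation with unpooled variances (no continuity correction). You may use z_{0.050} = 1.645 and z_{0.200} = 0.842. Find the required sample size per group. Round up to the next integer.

n = 58 per group

n = (z_α + z_β)² · [p₁(1−p₁) + p₂(1−p₂)] / (p₁ − p₂)²
  = (1.645 + 0.842)² · (0.72·0.28 + 0.50·0.50) / (0.22)²
  = (2.487)² · (0.2016 + 0.2500) / 0.0484
  = 6.1852 · 0.4516 / 0.0484
  = 57.71
Round up → n = 58 per group.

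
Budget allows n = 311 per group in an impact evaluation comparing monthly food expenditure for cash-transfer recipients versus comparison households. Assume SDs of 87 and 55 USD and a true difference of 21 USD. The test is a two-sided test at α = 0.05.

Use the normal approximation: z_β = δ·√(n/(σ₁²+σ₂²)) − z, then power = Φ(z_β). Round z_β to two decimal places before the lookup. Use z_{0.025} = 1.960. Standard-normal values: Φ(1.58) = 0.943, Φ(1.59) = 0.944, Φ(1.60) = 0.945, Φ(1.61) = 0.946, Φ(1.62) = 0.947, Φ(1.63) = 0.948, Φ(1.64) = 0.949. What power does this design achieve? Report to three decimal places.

z_β = δ·√(n/(σ₁²+σ₂²)) − z_{α/2}
    = 21 · √(311/10594) − 1.960
    = 21 · 0.17134 − 1.960
    = 3.5981 − 1.960 = 1.6381 → 1.64
Power = Φ(1.64) = 0.949.

Power ≈ 0.949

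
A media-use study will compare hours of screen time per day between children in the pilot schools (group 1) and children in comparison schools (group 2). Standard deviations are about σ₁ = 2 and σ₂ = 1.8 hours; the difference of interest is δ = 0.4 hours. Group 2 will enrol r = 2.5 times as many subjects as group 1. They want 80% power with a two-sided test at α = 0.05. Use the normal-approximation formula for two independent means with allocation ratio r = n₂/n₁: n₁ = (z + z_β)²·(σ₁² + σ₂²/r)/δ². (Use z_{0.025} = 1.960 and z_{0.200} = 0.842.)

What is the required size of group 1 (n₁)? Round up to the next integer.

n₁ = 260

n₁ = (z_{α/2} + z_β)² · (σ₁² + σ₂²/r) / δ²
   = (1.960 + 0.842)² · (2² + 1.8²/2.5) / 0.4²
   = 7.8512 · (4 + 1.296) / 0.16
   = 7.8512 · 5.296 / 0.16
   = 259.87
Round up → n₁ = 260; n₂ = r·n₁ = 2.5 × 260 = 650.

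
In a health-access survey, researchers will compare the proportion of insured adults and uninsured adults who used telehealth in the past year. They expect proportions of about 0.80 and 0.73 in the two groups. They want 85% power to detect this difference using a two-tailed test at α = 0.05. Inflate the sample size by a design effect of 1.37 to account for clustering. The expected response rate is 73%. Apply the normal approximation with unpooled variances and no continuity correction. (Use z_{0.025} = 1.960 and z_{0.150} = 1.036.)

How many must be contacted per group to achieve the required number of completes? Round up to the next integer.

n = (z_{α/2} + z_β)² · [p₁(1−p₁) + p₂(1−p₂)] / (p₁ − p₂)²
  = (1.960 + 1.036)² · (0.80·0.20 + 0.73·0.27) / (0.07)²
  = (2.996)² · (0.1600 + 0.1971) / 0.0049
  = 8.9760 · 0.3571 / 0.0049
  = 654.15
Design effect: 1.37 × 654.15 = 896.19.
Adjust for 73% response: 896.19 / 0.73 = 1227.65.
Round up → n = 1228 per group.

n = 1228 per group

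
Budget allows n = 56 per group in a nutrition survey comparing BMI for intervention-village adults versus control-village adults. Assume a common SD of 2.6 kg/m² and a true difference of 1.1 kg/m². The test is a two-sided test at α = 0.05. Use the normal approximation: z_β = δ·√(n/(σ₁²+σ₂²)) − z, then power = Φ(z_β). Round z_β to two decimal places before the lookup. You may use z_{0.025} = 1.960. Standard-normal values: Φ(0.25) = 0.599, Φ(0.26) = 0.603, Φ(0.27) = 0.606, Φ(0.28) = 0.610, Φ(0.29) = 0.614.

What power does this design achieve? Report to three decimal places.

Power ≈ 0.610

z_β = δ·√(n/(σ₁²+σ₂²)) − z_{α/2}
    = 1.1 · √(56/13.52) − 1.960
    = 1.1 · 2.03519 − 1.960
    = 2.2387 − 1.960 = 0.2787 → 0.28
Power = Φ(0.28) = 0.610.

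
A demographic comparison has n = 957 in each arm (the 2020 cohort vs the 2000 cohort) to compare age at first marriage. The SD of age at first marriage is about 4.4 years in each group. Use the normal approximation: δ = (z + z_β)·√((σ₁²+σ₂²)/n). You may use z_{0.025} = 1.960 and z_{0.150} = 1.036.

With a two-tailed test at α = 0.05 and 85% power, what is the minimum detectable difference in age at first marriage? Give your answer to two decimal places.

δ = (z_{α/2} + z_β) · √((σ₁²+σ₂²)/n)
  = (1.960 + 1.036) · √(38.72/957)
  = 2.996 · √0.04046
  = 2.996 · 0.2011
  = 0.6026

Minimum detectable difference ≈ 0.60 years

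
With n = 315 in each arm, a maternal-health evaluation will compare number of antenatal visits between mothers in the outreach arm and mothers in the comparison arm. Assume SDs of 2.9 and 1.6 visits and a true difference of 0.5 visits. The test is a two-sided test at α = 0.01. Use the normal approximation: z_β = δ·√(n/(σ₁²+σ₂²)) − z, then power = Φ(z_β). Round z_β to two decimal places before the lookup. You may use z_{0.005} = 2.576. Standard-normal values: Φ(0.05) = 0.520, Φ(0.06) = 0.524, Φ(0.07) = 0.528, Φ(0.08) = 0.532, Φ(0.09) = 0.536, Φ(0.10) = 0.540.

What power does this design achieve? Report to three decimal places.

z_β = δ·√(n/(σ₁²+σ₂²)) − z_{α/2}
    = 0.5 · √(315/10.97) − 2.576
    = 0.5 · 5.35861 − 2.576
    = 2.6793 − 2.576 = 0.1033 → 0.10
Power = Φ(0.10) = 0.540.

Power ≈ 0.540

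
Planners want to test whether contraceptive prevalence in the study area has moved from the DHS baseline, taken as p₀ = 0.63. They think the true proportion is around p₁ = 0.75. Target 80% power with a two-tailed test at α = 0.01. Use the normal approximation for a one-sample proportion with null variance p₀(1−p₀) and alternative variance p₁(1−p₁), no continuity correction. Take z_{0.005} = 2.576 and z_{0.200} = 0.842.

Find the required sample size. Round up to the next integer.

n = 180

n = [z_{α/2}·√(p₀q₀) + z_β·√(p₁q₁)]² / (p₁ − p₀)²
  = [2.576·√(0.63·0.37) + 0.842·√(0.75·0.25)]² / (0.12)²
  = [2.576·0.4828 + 0.842·0.4330]² / 0.0144
  = [1.6083]² / 0.0144
  = 179.63
Round up → n = 180.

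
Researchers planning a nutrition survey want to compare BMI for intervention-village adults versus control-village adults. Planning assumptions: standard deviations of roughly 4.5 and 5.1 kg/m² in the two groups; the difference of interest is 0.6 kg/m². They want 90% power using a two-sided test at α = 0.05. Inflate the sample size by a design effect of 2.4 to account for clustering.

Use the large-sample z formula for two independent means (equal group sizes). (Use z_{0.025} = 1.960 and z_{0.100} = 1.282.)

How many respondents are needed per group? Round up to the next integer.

n = 3242 per group

n = (z_{α/2} + z_β)² · (σ₁² + σ₂²) / δ²
  = (1.960 + 1.282)² · (4.5² + 5.1² = 46.26) / 0.6²
  = 10.5106 · 46.26 / 0.36
  = 1350.61
Design effect: 2.4 × 1350.61 = 3241.46.
Round up → n = 3242 per group.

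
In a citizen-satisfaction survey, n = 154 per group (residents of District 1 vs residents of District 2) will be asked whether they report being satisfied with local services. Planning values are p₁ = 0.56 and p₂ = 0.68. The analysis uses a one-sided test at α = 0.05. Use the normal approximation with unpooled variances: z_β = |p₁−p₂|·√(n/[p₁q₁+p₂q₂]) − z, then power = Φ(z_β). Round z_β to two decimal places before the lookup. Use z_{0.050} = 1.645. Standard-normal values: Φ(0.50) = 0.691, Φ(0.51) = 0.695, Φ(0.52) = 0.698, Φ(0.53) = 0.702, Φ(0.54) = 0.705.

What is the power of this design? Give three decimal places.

Power ≈ 0.705

z_β = |p₁−p₂|·√(n/[p₁q₁+p₂q₂]) − z_α
    = 0.12 · √(154/0.4640) − 1.645
    = 0.12 · 18.2180 − 1.645
    = 2.1862 − 1.645 = 0.5412 → 0.54
Power = Φ(0.54) = 0.705.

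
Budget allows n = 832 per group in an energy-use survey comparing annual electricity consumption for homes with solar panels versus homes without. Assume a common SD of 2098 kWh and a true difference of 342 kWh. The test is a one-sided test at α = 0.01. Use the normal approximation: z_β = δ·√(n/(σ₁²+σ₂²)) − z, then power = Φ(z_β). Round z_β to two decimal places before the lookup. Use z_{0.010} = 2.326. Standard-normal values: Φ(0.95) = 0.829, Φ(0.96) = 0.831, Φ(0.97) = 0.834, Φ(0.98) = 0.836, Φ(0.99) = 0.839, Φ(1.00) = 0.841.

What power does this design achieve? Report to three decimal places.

z_β = δ·√(n/(σ₁²+σ₂²)) − z_α
    = 342 · √(832/8803208) − 2.326
    = 342 · 0.00972 − 2.326
    = 3.3248 − 2.326 = 0.9988 → 1.00
Power = Φ(1.00) = 0.841.

Power ≈ 0.841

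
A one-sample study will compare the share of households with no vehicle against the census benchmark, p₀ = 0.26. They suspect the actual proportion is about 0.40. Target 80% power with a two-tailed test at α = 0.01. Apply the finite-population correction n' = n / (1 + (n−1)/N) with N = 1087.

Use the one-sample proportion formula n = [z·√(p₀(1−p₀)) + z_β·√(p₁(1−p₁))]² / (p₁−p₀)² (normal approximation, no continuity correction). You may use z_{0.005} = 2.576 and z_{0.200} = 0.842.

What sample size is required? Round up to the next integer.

n = [z_{α/2}·√(p₀q₀) + z_β·√(p₁q₁)]² / (p₁ − p₀)²
  = [2.576·√(0.26·0.74) + 0.842·√(0.40·0.60)]² / (0.14)²
  = [2.576·0.4386 + 0.842·0.4899]² / 0.0196
  = [1.5424]² / 0.0196
  = 121.38
Finite-population correction (N = 1087): 121.38 / (1 + (121.38 − 1)/1087) = 109.28.
Round up → n = 110.

n = 110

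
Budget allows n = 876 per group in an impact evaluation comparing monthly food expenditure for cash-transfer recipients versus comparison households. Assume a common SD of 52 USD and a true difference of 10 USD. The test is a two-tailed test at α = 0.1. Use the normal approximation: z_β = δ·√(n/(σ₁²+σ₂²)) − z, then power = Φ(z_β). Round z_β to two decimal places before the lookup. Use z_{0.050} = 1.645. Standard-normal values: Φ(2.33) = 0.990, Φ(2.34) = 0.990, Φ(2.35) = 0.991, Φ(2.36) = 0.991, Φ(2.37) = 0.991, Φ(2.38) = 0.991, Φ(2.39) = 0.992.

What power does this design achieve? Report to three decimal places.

Power ≈ 0.991

z_β = δ·√(n/(σ₁²+σ₂²)) − z_{α/2}
    = 10 · √(876/5408) − 1.645
    = 10 · 0.40247 − 1.645
    = 4.0247 − 1.645 = 2.3797 → 2.38
Power = Φ(2.38) = 0.991.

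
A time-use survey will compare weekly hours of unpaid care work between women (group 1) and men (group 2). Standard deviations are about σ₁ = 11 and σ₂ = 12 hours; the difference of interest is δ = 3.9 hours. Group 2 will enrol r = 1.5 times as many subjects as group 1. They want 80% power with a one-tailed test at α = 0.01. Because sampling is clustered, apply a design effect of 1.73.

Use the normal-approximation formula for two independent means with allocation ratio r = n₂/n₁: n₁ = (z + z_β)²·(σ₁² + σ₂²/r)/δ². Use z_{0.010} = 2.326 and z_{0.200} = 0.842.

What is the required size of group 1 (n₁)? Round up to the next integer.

n₁ = (z_α + z_β)² · (σ₁² + σ₂²/r) / δ²
   = (2.326 + 0.842)² · (11² + 12²/1.5) / 3.9²
   = 10.0362 · (121 + 96) / 15.21
   = 10.0362 · 217 / 15.21
   = 143.19
Design effect: 1.73 × 143.19 = 247.71.
Round up → n₁ = 248; n₂ = r·n₁ = 1.5 × 248 = 372.

n₁ = 248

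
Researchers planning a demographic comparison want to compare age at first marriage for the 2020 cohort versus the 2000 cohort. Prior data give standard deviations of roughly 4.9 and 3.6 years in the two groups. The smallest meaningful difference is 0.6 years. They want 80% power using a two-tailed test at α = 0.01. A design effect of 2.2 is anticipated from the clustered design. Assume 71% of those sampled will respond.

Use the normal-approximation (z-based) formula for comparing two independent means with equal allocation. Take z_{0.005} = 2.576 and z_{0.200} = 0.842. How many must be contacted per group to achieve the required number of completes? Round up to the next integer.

n = 3718 per group

n = (z_{α/2} + z_β)² · (σ₁² + σ₂²) / δ²
  = (2.576 + 0.842)² · (4.9² + 3.6² = 36.97) / 0.6²
  = 11.6827 · 36.97 / 0.36
  = 1199.75
Design effect: 2.2 × 1199.75 = 2639.45.
Adjust for 71% response: 2639.45 / 0.71 = 3717.54.
Round up → n = 3718 per group.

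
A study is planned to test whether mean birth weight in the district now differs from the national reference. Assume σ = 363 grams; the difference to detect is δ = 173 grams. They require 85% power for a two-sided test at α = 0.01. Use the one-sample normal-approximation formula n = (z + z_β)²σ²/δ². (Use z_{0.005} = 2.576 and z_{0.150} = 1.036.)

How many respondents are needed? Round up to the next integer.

n = (z_{α/2} + z_β)² · σ² / δ²
  = (2.576 + 1.036)² · 363² / 173²
  = 13.0465 · 131769 / 29929
  = 57.44
Round up → n = 58.

n = 58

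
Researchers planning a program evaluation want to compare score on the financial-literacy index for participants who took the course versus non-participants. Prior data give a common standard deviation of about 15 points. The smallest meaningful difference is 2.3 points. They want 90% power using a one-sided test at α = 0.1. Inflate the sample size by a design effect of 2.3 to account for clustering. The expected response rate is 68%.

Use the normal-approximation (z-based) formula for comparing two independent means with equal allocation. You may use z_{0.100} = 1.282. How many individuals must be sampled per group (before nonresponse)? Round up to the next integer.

n = 1892 per group

n = (z_α + z_β)² · (σ₁² + σ₂²) / δ²
  = (1.282 + 1.282)² · (2·15² = 450) / 2.3²
  = 6.5741 · 450 / 5.29
  = 559.23
Design effect: 2.3 × 559.23 = 1286.24.
Adjust for 68% response: 1286.24 / 0.68 = 1891.52.
Round up → n = 1892 per group.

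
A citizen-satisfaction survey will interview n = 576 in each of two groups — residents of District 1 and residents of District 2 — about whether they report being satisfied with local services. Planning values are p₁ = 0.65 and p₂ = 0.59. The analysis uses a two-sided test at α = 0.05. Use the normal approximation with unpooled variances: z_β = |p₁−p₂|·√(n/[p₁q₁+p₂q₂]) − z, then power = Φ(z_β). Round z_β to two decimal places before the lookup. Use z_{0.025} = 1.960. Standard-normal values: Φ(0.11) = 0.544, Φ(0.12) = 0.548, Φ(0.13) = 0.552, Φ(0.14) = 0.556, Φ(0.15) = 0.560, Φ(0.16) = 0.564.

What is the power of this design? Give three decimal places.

Power ≈ 0.556

z_β = |p₁−p₂|·√(n/[p₁q₁+p₂q₂]) − z_{α/2}
    = 0.06 · √(576/0.4694) − 1.960
    = 0.06 · 35.0300 − 1.960
    = 2.1018 − 1.960 = 0.1418 → 0.14
Power = Φ(0.14) = 0.556.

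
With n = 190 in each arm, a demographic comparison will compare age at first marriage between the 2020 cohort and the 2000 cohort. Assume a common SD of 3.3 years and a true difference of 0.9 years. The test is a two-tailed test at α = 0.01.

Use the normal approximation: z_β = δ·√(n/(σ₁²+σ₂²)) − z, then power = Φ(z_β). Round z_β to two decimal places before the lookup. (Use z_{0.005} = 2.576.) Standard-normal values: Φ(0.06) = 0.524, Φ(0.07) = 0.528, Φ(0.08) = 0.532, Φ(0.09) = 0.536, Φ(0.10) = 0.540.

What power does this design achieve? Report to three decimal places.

z_β = δ·√(n/(σ₁²+σ₂²)) − z_{α/2}
    = 0.9 · √(190/21.78) − 2.576
    = 0.9 · 2.95357 − 2.576
    = 2.6582 − 2.576 = 0.0822 → 0.08
Power = Φ(0.08) = 0.532.

Power ≈ 0.532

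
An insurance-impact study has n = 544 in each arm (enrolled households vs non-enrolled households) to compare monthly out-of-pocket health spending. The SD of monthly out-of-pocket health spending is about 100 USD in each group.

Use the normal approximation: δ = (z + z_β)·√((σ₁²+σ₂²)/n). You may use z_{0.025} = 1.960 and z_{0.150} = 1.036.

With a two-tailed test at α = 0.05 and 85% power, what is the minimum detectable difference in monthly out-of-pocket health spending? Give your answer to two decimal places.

Minimum detectable difference ≈ 18.17 USD

δ = (z_{α/2} + z_β) · √((σ₁²+σ₂²)/n)
  = (1.960 + 1.036) · √(20000/544)
  = 2.996 · √36.7647
  = 2.996 · 6.0634
  = 18.1659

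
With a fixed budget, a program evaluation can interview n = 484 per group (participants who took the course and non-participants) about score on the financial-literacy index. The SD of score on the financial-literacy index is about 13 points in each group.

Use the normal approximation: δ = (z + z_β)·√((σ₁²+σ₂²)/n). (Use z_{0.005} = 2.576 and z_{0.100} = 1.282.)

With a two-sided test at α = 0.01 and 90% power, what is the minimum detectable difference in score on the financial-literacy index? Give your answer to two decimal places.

δ = (z_{α/2} + z_β) · √((σ₁²+σ₂²)/n)
  = (2.576 + 1.282) · √(338/484)
  = 3.858 · √0.69835
  = 3.858 · 0.8357
  = 3.2240

Minimum detectable difference ≈ 3.22 points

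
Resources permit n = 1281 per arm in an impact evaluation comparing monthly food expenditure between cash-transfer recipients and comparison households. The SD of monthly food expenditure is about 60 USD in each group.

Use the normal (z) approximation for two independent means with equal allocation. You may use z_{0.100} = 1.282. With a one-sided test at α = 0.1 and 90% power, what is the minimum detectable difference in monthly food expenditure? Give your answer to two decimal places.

Minimum detectable difference ≈ 6.08 USD

δ = (z_α + z_β) · √((σ₁²+σ₂²)/n)
  = (1.282 + 1.282) · √(7200/1281)
  = 2.564 · √5.6206
  = 2.564 · 2.3708
  = 6.0787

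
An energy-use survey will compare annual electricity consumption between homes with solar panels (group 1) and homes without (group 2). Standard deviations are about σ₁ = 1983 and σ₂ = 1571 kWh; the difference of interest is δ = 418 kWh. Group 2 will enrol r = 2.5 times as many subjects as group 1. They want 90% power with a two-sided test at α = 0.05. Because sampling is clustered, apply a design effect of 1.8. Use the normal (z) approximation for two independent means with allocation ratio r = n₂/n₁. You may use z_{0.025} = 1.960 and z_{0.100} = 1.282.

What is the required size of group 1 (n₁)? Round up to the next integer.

n₁ = (z_{α/2} + z_β)² · (σ₁² + σ₂²/r) / δ²
   = (1.960 + 1.282)² · (1983² + 1571²/2.5) / 418²
   = 10.5106 · (3932289 + 987216.4) / 174724
   = 10.5106 · 4919505.4 / 174724
   = 295.93
Design effect: 1.8 × 295.93 = 532.68.
Round up → n₁ = 533; n₂ = r·n₁ = 2.5 × 533 = 1333.

n₁ = 533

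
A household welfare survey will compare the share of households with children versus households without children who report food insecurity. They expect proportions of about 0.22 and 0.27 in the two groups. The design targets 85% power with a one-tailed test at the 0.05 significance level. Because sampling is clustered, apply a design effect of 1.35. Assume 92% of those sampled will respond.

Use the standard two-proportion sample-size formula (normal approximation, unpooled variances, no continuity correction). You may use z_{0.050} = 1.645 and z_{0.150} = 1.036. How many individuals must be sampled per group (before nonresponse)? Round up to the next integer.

n = 1556 per group

n = (z_α + z_β)² · [p₁(1−p₁) + p₂(1−p₂)] / (p₁ − p₂)²
  = (1.645 + 1.036)² · (0.22·0.78 + 0.27·0.73) / (-0.05)²
  = (2.681)² · (0.1716 + 0.1971) / 0.0025
  = 7.1878 · 0.3687 / 0.0025
  = 1060.05
Design effect: 1.35 × 1060.05 = 1431.07.
Adjust for 92% response: 1431.07 / 0.92 = 1555.51.
Round up → n = 1556 per group.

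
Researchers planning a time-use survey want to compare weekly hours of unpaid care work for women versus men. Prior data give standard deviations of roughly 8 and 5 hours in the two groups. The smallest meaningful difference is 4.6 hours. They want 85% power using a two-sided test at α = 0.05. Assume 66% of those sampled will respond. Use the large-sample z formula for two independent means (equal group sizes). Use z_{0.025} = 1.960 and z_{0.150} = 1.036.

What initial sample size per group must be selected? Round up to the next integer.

n = 58 per group

n = (z_{α/2} + z_β)² · (σ₁² + σ₂²) / δ²
  = (1.960 + 1.036)² · (8² + 5² = 89) / 4.6²
  = 8.9760 · 89 / 21.16
  = 37.75
Adjust for 66% response: 37.75 / 0.66 = 57.20.
Round up → n = 58 per group.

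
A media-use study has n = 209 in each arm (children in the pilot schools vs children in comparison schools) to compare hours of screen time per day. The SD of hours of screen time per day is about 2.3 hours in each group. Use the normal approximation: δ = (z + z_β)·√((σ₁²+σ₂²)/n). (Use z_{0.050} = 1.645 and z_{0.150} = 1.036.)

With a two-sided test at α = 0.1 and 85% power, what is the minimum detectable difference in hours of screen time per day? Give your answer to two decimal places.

Minimum detectable difference ≈ 0.60 hours

δ = (z_{α/2} + z_β) · √((σ₁²+σ₂²)/n)
  = (1.645 + 1.036) · √(10.58/209)
  = 2.681 · √0.05062
  = 2.681 · 0.2250
  = 0.6032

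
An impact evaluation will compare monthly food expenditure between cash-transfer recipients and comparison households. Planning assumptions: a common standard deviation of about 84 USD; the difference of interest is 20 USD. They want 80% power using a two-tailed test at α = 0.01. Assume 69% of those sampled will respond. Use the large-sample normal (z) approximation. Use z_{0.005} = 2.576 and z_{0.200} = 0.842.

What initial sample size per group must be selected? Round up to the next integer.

n = (z_{α/2} + z_β)² · (σ₁² + σ₂²) / δ²
  = (2.576 + 0.842)² · (2·84² = 14112) / 20²
  = 11.6827 · 14112 / 400
  = 412.17
Adjust for 69% response: 412.17 / 0.69 = 597.34.
Round up → n = 598 per group.

n = 598 per group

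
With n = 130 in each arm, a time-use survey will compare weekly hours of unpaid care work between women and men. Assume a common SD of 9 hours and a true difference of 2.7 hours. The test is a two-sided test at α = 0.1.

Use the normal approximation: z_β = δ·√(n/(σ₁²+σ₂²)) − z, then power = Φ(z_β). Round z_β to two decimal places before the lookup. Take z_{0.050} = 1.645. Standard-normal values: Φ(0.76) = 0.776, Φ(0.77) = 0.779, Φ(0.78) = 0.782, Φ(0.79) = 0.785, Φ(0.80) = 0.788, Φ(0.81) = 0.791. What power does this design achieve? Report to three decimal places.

Power ≈ 0.779

z_β = δ·√(n/(σ₁²+σ₂²)) − z_{α/2}
    = 2.7 · √(130/162) − 1.645
    = 2.7 · 0.89581 − 1.645
    = 2.4187 − 1.645 = 0.7737 → 0.77
Power = Φ(0.77) = 0.779.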